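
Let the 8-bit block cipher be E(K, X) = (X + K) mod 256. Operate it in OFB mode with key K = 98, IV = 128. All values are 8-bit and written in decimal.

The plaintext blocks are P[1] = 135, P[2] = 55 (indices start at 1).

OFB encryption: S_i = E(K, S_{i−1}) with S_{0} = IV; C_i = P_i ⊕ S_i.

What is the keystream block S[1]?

C[1]: S = E(K, 128) = 226; 135 ⊕ 226 = 101.
So S[1] = 226.

226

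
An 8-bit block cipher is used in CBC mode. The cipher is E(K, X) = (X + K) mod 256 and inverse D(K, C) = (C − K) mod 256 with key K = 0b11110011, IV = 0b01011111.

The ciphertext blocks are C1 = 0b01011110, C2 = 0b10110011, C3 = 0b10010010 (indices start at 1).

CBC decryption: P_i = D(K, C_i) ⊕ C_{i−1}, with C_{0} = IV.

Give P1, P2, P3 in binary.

P1 = 0b00110100, P2 = 0b10011110, P3 = 0b00101100

P1: D(K, 0b01011110) = 0b01101011; 0b01101011 ⊕ 0b01011111 = 0b00110100.
P2: D(K, 0b10110011) = 0b11000000; 0b11000000 ⊕ 0b01011110 = 0b10011110.
P3: D(K, 0b10010010) = 0b10011111; 0b10011111 ⊕ 0b10110011 = 0b00101100.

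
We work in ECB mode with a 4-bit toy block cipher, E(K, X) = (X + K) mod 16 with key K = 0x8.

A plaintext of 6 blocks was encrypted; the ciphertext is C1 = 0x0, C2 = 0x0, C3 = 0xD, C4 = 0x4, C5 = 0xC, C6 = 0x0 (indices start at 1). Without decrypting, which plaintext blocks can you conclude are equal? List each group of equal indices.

ECB encrypts each block independently with the same key, so equal ciphertext blocks imply equal plaintext blocks.
C1 = C2 = C6 = 0x0, so P1 = P2 = P6.

P1 = P2 = P6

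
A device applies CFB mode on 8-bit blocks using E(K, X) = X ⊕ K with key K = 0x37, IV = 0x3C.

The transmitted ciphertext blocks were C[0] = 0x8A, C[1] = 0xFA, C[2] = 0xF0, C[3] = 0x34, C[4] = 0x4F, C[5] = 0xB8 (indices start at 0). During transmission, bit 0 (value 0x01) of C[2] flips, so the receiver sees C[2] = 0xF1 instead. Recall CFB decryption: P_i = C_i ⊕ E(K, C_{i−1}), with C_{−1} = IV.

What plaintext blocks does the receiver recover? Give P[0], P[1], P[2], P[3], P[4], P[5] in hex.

Only C[2] changed, to 0xF1. In CFB, a change in C_i flips the same bit in P_i and garbles P_{i+1}. Decrypting the received ciphertext:
P[0]: E(K, 0x3C) = 0x0B; 0x8A ⊕ 0x0B = 0x81.
P[1]: E(K, 0x8A) = 0xBD; 0xFA ⊕ 0xBD = 0x47.
P[2]: E(K, 0xFA) = 0xCD; 0xF1 ⊕ 0xCD = 0x3C.
P[3]: E(K, 0xF1) = 0xC6; 0x34 ⊕ 0xC6 = 0xF2.
P[4]: E(K, 0x34) = 0x03; 0x4F ⊕ 0x03 = 0x4C.
P[5]: E(K, 0x4F) = 0x78; 0xB8 ⊕ 0x78 = 0xC0.
Blocks that differ from the original plaintext: P[2], P[3].

P[0] = 0x81, P[1] = 0x47, P[2] = 0x3C, P[3] = 0xF2, P[4] = 0x4C, P[5] = 0xC0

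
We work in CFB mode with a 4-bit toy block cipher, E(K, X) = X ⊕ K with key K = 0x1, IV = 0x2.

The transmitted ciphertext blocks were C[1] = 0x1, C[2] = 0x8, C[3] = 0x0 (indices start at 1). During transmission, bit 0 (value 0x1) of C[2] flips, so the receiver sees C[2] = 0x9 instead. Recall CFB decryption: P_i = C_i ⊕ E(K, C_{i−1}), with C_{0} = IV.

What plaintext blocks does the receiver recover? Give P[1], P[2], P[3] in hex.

P[1] = 0x2, P[2] = 0x9, P[3] = 0x8

Only C[2] changed, to 0x9. In CFB, a change in C_i flips the same bit in P_i and garbles P_{i+1}. Decrypting the received ciphertext:
P[1]: E(K, 0x2) = 0x3; 0x1 ⊕ 0x3 = 0x2.
P[2]: E(K, 0x1) = 0x0; 0x9 ⊕ 0x0 = 0x9.
P[3]: E(K, 0x9) = 0x8; 0x0 ⊕ 0x8 = 0x8.
Blocks that differ from the original plaintext: P[2], P[3].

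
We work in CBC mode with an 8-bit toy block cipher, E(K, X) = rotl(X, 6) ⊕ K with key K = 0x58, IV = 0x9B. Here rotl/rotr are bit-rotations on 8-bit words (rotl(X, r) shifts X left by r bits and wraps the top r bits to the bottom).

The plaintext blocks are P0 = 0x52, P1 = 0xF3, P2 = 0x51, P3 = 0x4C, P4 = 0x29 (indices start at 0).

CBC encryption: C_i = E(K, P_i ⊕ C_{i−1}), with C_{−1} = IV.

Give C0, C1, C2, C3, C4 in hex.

C0: P0 ⊕ 0x9B = 0xC9; E(K, 0xC9) = 0x2A.
C1: P1 ⊕ 0x2A = 0xD9; E(K, 0xD9) = 0x2E.
C2: P2 ⊕ 0x2E = 0x7F; E(K, 0x7F) = 0x87.
C3: P3 ⊕ 0x87 = 0xCB; E(K, 0xCB) = 0xAA.
C4: P4 ⊕ 0xAA = 0x83; E(K, 0x83) = 0xB8.

C0 = 0x2A, C1 = 0x2E, C2 = 0x87, C3 = 0xAA, C4 = 0xB8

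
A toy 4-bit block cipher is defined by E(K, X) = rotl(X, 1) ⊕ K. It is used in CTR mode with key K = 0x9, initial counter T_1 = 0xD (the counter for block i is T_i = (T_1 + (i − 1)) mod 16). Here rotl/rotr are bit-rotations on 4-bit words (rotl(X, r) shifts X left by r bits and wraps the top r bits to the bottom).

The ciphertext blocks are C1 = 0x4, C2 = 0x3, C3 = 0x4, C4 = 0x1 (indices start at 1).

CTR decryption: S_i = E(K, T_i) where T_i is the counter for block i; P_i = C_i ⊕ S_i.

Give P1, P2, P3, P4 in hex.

P1 = 0x6, P2 = 0x7, P3 = 0x2, P4 = 0x8

P1: T = 0xD, S = E(K, T) = 0x2; 0x4 ⊕ 0x2 = 0x6.
P2: T = 0xE, S = E(K, T) = 0x4; 0x3 ⊕ 0x4 = 0x7.
P3: T = 0xF, S = E(K, T) = 0x6; 0x4 ⊕ 0x6 = 0x2.
P4: T = 0x0, S = E(K, T) = 0x9; 0x1 ⊕ 0x9 = 0x8.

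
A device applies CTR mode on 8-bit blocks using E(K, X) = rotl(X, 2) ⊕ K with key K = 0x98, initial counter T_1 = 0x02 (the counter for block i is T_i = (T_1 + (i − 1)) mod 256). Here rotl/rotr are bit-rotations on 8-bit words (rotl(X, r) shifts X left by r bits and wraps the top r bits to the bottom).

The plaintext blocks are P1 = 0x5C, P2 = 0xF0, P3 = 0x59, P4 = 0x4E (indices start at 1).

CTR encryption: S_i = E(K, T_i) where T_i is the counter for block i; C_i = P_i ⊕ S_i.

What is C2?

C1: T = 0x02, S = E(K, T) = 0x90; 0x5C ⊕ 0x90 = 0xCC.
C2: T = 0x03, S = E(K, T) = 0x94; 0xF0 ⊕ 0x94 = 0x64.

C2 = 0x64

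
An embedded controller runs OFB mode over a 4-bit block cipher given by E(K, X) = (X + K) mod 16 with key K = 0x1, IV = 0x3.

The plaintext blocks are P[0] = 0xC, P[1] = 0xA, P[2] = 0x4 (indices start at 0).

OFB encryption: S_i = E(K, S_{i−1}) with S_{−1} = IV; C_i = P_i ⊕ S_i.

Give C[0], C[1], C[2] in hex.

C[0] = 0x8, C[1] = 0xF, C[2] = 0x2

C[0]: S = E(K, 0x3) = 0x4; 0xC ⊕ 0x4 = 0x8.
C[1]: S = E(K, 0x4) = 0x5; 0xA ⊕ 0x5 = 0xF.
C[2]: S = E(K, 0x5) = 0x6; 0x4 ⊕ 0x6 = 0x2.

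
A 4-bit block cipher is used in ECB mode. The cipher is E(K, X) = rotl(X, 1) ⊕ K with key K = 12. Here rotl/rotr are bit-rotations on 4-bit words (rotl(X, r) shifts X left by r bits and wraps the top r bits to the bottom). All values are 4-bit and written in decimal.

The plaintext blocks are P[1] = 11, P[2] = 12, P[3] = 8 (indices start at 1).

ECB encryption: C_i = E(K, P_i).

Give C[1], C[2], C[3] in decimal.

C[1] = 11, C[2] = 5, C[3] = 13

C[1]: E(K, 11) = 11.
C[2]: E(K, 12) = 5.
C[3]: E(K, 8) = 13.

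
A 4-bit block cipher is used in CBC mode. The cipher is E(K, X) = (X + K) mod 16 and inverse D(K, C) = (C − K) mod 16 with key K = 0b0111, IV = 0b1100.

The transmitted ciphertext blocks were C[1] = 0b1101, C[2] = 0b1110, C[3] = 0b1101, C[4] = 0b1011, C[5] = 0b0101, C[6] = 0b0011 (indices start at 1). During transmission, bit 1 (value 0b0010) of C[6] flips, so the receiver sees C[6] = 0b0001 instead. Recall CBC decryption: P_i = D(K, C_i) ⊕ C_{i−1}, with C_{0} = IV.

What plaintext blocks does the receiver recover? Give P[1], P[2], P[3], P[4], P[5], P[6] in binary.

Only C[6] changed, to 0b0001. In CBC, a change in C_i garbles P_i and flips the same bit in P_{i+1}. Decrypting the received ciphertext:
P[1]: D(K, 0b1101) = 0b0110; 0b0110 ⊕ 0b1100 = 0b1010.
P[2]: D(K, 0b1110) = 0b0111; 0b0111 ⊕ 0b1101 = 0b1010.
P[3]: D(K, 0b1101) = 0b0110; 0b0110 ⊕ 0b1110 = 0b1000.
P[4]: D(K, 0b1011) = 0b0100; 0b0100 ⊕ 0b1101 = 0b1001.
P[5]: D(K, 0b0101) = 0b1110; 0b1110 ⊕ 0b1011 = 0b0101.
P[6]: D(K, 0b0001) = 0b1010; 0b1010 ⊕ 0b0101 = 0b1111.
Blocks that differ from the original plaintext: P[6].

P[1] = 0b1010, P[2] = 0b1010, P[3] = 0b1000, P[4] = 0b1001, P[5] = 0b0101, P[6] = 0b1111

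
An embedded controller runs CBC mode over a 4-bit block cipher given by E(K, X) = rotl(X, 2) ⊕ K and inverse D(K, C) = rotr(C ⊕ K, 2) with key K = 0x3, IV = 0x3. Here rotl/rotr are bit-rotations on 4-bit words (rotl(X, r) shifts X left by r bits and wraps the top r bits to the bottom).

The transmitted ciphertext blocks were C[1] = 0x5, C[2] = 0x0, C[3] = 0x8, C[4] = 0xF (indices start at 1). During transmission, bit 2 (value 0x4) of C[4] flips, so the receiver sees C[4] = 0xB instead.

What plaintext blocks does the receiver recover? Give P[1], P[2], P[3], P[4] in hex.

CBC decryption: P_i = D(K, C_i) ⊕ C_{i−1}, with C_{0} = IV.
Only C[4] changed, to 0xB. In CBC, a change in C_i garbles P_i and flips the same bit in P_{i+1}. Decrypting the received ciphertext:
P[1]: D(K, 0x5) = 0x9; 0x9 ⊕ 0x3 = 0xA.
P[2]: D(K, 0x0) = 0xC; 0xC ⊕ 0x5 = 0x9.
P[3]: D(K, 0x8) = 0xE; 0xE ⊕ 0x0 = 0xE.
P[4]: D(K, 0xB) = 0x2; 0x2 ⊕ 0x8 = 0xA.
Blocks that differ from the original plaintext: P[4].

P[1] = 0xA, P[2] = 0x9, P[3] = 0xE, P[4] = 0xA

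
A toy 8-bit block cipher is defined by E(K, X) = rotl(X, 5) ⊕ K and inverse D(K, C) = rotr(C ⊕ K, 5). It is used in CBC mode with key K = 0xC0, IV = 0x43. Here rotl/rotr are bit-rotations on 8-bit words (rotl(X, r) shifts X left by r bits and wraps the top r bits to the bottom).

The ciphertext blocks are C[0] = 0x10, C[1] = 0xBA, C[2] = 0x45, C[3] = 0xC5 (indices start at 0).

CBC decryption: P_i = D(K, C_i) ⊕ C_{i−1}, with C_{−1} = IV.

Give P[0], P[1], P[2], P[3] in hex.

P[0]: D(K, 0x10) = 0x86; 0x86 ⊕ 0x43 = 0xC5.
P[1]: D(K, 0xBA) = 0xD3; 0xD3 ⊕ 0x10 = 0xC3.
P[2]: D(K, 0x45) = 0x2C; 0x2C ⊕ 0xBA = 0x96.
P[3]: D(K, 0xC5) = 0x28; 0x28 ⊕ 0x45 = 0x6D.

P[0] = 0xC5, P[1] = 0xC3, P[2] = 0x96, P[3] = 0x6D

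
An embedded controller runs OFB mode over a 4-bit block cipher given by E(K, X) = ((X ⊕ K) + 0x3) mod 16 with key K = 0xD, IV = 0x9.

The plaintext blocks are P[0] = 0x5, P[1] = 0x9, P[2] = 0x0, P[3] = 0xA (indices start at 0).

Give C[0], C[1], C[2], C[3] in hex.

OFB encryption: S_i = E(K, S_{i−1}) with S_{−1} = IV; C_i = P_i ⊕ S_i.
C[0]: S = E(K, 0x9) = 0x7; 0x5 ⊕ 0x7 = 0x2.
C[1]: S = E(K, 0x7) = 0xD; 0x9 ⊕ 0xD = 0x4.
C[2]: S = E(K, 0xD) = 0x3; 0x0 ⊕ 0x3 = 0x3.
C[3]: S = E(K, 0x3) = 0x1; 0xA ⊕ 0x1 = 0xB.

C[0] = 0x2, C[1] = 0x4, C[2] = 0x3, C[3] = 0xB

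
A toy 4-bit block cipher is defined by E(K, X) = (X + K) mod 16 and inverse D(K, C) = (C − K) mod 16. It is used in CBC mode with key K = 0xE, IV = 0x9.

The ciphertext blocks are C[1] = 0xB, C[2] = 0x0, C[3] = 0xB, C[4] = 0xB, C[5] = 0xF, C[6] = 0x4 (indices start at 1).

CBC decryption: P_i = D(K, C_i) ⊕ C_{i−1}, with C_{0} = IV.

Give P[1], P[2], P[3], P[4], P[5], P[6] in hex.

P[1]: D(K, 0xB) = 0xD; 0xD ⊕ 0x9 = 0x4.
P[2]: D(K, 0x0) = 0x2; 0x2 ⊕ 0xB = 0x9.
P[3]: D(K, 0xB) = 0xD; 0xD ⊕ 0x0 = 0xD.
P[4]: D(K, 0xB) = 0xD; 0xD ⊕ 0xB = 0x6.
P[5]: D(K, 0xF) = 0x1; 0x1 ⊕ 0xB = 0xA.
P[6]: D(K, 0x4) = 0x6; 0x6 ⊕ 0xF = 0x9.

P[1] = 0x4, P[2] = 0x9, P[3] = 0xD, P[4] = 0x6, P[5] = 0xA, P[6] = 0x9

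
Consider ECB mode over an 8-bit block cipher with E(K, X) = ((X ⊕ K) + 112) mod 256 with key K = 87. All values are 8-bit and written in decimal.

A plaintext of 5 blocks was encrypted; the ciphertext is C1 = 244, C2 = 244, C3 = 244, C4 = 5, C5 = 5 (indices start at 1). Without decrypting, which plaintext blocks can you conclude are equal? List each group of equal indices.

P1 = P2 = P3; P4 = P5

ECB encrypts each block independently with the same key, so equal ciphertext blocks imply equal plaintext blocks.
C1 = C2 = C3 = 244, so P1 = P2 = P3.
C4 = C5 = 5, so P4 = P5.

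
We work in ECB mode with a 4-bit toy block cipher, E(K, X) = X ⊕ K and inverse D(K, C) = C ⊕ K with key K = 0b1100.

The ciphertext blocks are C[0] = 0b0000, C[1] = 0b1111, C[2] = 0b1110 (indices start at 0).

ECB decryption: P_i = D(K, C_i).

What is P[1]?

P[1] = 0b0011

P[1]: D(K, 0b1111) = 0b0011.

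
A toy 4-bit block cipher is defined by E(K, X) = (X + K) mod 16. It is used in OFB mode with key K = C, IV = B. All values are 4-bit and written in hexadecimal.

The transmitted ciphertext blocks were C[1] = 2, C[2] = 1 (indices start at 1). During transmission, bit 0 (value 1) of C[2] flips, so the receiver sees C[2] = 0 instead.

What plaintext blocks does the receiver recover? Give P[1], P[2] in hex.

OFB decryption: S_i = E(K, S_{i−1}) with S_{0} = IV; P_i = C_i ⊕ S_i.
Only C[2] changed, to 0. In OFB, a change in C_i flips the same bit in P_i only; the keystream is unaffected. Decrypting the received ciphertext:
P[1]: S = E(K, B) = 7; 2 ⊕ 7 = 5.
P[2]: S = E(K, 7) = 3; 0 ⊕ 3 = 3.
Blocks that differ from the original plaintext: P[2].

P[1] = 5, P[2] = 3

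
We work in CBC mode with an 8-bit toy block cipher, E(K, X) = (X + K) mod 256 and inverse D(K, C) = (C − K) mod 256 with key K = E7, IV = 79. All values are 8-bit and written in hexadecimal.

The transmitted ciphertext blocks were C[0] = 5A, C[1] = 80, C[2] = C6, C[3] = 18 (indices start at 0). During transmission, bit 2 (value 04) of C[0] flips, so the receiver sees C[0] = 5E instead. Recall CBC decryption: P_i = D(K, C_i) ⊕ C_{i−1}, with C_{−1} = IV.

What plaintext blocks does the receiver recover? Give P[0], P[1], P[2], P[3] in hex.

P[0] = 0E, P[1] = C7, P[2] = 5F, P[3] = F7

Only C[0] changed, to 5E. In CBC, a change in C_i garbles P_i and flips the same bit in P_{i+1}. Decrypting the received ciphertext:
P[0]: D(K, 5E) = 77; 77 ⊕ 79 = 0E.
P[1]: D(K, 80) = 99; 99 ⊕ 5E = C7.
P[2]: D(K, C6) = DF; DF ⊕ 80 = 5F.
P[3]: D(K, 18) = 31; 31 ⊕ C6 = F7.
Blocks that differ from the original plaintext: P[0], P[1].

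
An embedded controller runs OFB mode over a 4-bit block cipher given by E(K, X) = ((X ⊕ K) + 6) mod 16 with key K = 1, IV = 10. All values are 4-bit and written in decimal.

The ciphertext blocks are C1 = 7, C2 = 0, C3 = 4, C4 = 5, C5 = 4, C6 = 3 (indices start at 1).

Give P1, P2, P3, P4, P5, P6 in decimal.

OFB decryption: S_i = E(K, S_{i−1}) with S_{0} = IV; P_i = C_i ⊕ S_i.
P1: S = E(K, 10) = 1; 7 ⊕ 1 = 6.
P2: S = E(K, 1) = 6; 0 ⊕ 6 = 6.
P3: S = E(K, 6) = 13; 4 ⊕ 13 = 9.
P4: S = E(K, 13) = 2; 5 ⊕ 2 = 7.
P5: S = E(K, 2) = 9; 4 ⊕ 9 = 13.
P6: S = E(K, 9) = 14; 3 ⊕ 14 = 13.

P1 = 6, P2 = 6, P3 = 9, P4 = 7, P5 = 13, P6 = 13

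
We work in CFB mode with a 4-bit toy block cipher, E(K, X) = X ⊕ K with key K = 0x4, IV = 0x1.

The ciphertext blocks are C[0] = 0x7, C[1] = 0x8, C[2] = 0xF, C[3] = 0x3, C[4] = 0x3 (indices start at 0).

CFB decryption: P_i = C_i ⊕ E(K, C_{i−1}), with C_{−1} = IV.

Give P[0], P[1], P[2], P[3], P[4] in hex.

P[0] = 0x2, P[1] = 0xB, P[2] = 0x3, P[3] = 0x8, P[4] = 0x4

P[0]: E(K, 0x1) = 0x5; 0x7 ⊕ 0x5 = 0x2.
P[1]: E(K, 0x7) = 0x3; 0x8 ⊕ 0x3 = 0xB.
P[2]: E(K, 0x8) = 0xC; 0xF ⊕ 0xC = 0x3.
P[3]: E(K, 0xF) = 0xB; 0x3 ⊕ 0xB = 0x8.
P[4]: E(K, 0x3) = 0x7; 0x3 ⊕ 0x7 = 0x4.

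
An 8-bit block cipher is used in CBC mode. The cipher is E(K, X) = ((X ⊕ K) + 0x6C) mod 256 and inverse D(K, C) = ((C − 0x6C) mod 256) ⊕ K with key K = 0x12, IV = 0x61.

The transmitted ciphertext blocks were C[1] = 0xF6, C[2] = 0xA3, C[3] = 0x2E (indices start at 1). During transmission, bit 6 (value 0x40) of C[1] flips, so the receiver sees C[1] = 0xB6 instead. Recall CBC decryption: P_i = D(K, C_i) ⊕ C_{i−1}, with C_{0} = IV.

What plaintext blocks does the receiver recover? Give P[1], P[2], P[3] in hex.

Only C[1] changed, to 0xB6. In CBC, a change in C_i garbles P_i and flips the same bit in P_{i+1}. Decrypting the received ciphertext:
P[1]: D(K, 0xB6) = 0x58; 0x58 ⊕ 0x61 = 0x39.
P[2]: D(K, 0xA3) = 0x25; 0x25 ⊕ 0xB6 = 0x93.
P[3]: D(K, 0x2E) = 0xD0; 0xD0 ⊕ 0xA3 = 0x73.
Blocks that differ from the original plaintext: P[1], P[2].

P[1] = 0x39, P[2] = 0x93, P[3] = 0x73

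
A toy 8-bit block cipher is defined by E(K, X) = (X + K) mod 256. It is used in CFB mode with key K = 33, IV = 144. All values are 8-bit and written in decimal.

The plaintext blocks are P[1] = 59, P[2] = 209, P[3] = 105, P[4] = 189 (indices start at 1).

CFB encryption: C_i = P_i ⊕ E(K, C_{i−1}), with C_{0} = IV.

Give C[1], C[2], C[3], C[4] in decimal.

C[1] = 138, C[2] = 122, C[3] = 242, C[4] = 174

C[1]: E(K, 144) = 177; 59 ⊕ 177 = 138.
C[2]: E(K, 138) = 171; 209 ⊕ 171 = 122.
C[3]: E(K, 122) = 155; 105 ⊕ 155 = 242.
C[4]: E(K, 242) = 19; 189 ⊕ 19 = 174.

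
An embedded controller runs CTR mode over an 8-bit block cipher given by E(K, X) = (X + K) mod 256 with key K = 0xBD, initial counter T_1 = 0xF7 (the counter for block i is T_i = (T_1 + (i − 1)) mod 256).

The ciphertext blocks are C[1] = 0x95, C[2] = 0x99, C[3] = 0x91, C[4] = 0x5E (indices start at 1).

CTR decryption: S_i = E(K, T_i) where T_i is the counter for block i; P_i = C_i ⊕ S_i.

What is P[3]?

P[3]: T = 0xF9, S = E(K, T) = 0xB6; 0x91 ⊕ 0xB6 = 0x27.

P[3] = 0x27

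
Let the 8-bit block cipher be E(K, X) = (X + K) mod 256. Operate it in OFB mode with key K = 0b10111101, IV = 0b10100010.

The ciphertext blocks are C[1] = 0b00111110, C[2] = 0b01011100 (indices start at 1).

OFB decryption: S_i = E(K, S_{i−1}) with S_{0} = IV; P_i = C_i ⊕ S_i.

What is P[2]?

P[2] = 0b01000000

P[1]: S = E(K, 0b10100010) = 0b01011111; 0b00111110 ⊕ 0b01011111 = 0b01100001.
P[2]: S = E(K, 0b01011111) = 0b00011100; 0b01011100 ⊕ 0b00011100 = 0b01000000.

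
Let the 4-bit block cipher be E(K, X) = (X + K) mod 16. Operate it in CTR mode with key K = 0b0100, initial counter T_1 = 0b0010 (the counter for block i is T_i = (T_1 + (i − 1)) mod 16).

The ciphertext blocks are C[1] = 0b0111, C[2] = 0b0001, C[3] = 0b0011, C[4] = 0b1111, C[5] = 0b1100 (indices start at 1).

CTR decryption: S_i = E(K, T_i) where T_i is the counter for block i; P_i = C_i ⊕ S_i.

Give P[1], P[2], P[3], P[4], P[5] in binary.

P[1] = 0b0001, P[2] = 0b0110, P[3] = 0b1011, P[4] = 0b0110, P[5] = 0b0110

P[1]: T = 0b0010, S = E(K, T) = 0b0110; 0b0111 ⊕ 0b0110 = 0b0001.
P[2]: T = 0b0011, S = E(K, T) = 0b0111; 0b0001 ⊕ 0b0111 = 0b0110.
P[3]: T = 0b0100, S = E(K, T) = 0b1000; 0b0011 ⊕ 0b1000 = 0b1011.
P[4]: T = 0b0101, S = E(K, T) = 0b1001; 0b1111 ⊕ 0b1001 = 0b0110.
P[5]: T = 0b0110, S = E(K, T) = 0b1010; 0b1100 ⊕ 0b1010 = 0b0110.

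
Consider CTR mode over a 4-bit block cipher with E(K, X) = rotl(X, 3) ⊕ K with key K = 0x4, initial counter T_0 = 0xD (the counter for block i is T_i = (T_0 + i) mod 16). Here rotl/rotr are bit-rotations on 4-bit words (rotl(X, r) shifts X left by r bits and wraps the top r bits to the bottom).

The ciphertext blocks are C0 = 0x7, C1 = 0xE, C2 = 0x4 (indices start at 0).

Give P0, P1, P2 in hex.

P0 = 0xD, P1 = 0xD, P2 = 0xF

CTR decryption: S_i = E(K, T_i) where T_i is the counter for block i; P_i = C_i ⊕ S_i.
P0: T = 0xD, S = E(K, T) = 0xA; 0x7 ⊕ 0xA = 0xD.
P1: T = 0xE, S = E(K, T) = 0x3; 0xE ⊕ 0x3 = 0xD.
P2: T = 0xF, S = E(K, T) = 0xB; 0x4 ⊕ 0xB = 0xF.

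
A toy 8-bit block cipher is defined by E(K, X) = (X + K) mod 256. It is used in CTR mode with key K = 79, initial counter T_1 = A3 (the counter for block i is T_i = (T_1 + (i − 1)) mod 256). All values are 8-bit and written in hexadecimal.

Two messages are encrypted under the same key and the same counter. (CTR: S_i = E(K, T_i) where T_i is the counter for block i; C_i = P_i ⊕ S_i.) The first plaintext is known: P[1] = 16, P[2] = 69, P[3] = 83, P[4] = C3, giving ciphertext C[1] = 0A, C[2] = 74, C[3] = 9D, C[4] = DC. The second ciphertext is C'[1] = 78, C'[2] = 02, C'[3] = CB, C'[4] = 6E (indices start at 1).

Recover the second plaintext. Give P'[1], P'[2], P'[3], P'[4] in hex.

P'[1] = 64, P'[2] = 1F, P'[3] = D5, P'[4] = 71

In CTR with a reused counter, both messages share the same keystream S_i, so C_i ⊕ C'_i = P_i ⊕ P'_i and thus P'_i = P_i ⊕ C_i ⊕ C'_i.
P'[1]: 16 ⊕ 0A ⊕ 78 = 64.
P'[2]: 69 ⊕ 74 ⊕ 02 = 1F.
P'[3]: 83 ⊕ 9D ⊕ CB = D5.
P'[4]: C3 ⊕ DC ⊕ 6E = 71.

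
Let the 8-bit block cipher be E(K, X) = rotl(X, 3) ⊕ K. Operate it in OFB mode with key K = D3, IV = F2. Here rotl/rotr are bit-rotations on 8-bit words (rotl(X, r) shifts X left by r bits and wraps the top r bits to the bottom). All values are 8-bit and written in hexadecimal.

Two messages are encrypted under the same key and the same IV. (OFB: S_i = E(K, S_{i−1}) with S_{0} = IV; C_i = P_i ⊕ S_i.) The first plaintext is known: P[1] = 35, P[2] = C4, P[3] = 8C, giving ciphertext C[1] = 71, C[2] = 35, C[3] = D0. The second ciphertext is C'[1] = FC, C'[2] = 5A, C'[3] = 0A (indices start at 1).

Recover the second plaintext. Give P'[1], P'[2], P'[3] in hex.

In OFB with a reused IV, both messages share the same keystream S_i, so C_i ⊕ C'_i = P_i ⊕ P'_i and thus P'_i = P_i ⊕ C_i ⊕ C'_i.
P'[1]: 35 ⊕ 71 ⊕ FC = B8.
P'[2]: C4 ⊕ 35 ⊕ 5A = AB.
P'[3]: 8C ⊕ D0 ⊕ 0A = 56.

P'[1] = B8, P'[2] = AB, P'[3] = 56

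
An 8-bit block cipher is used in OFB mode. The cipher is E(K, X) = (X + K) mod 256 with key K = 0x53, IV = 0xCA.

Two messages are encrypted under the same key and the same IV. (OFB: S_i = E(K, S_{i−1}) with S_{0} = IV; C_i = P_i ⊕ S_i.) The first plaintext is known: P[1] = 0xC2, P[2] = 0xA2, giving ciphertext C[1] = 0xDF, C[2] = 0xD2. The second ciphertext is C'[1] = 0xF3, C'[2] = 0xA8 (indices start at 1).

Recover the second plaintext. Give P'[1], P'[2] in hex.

P'[1] = 0xEE, P'[2] = 0xD8

In OFB with a reused IV, both messages share the same keystream S_i, so C_i ⊕ C'_i = P_i ⊕ P'_i and thus P'_i = P_i ⊕ C_i ⊕ C'_i.
P'[1]: 0xC2 ⊕ 0xDF ⊕ 0xF3 = 0xEE.
P'[2]: 0xA2 ⊕ 0xD2 ⊕ 0xA8 = 0xD8.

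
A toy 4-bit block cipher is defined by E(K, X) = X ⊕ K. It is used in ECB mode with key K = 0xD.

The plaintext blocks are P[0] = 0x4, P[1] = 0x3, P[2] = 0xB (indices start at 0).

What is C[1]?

C[1] = 0xE

ECB encryption: C_i = E(K, P_i).
C[1]: E(K, 0x3) = 0xE.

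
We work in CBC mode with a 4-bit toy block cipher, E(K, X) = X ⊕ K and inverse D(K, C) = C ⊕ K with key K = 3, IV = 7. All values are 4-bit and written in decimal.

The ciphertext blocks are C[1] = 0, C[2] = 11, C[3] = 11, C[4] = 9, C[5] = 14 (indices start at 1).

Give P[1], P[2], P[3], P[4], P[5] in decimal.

P[1] = 4, P[2] = 8, P[3] = 3, P[4] = 1, P[5] = 4

CBC decryption: P_i = D(K, C_i) ⊕ C_{i−1}, with C_{0} = IV.
P[1]: D(K, 0) = 3; 3 ⊕ 7 = 4.
P[2]: D(K, 11) = 8; 8 ⊕ 0 = 8.
P[3]: D(K, 11) = 8; 8 ⊕ 11 = 3.
P[4]: D(K, 9) = 10; 10 ⊕ 11 = 1.
P[5]: D(K, 14) = 13; 13 ⊕ 9 = 4.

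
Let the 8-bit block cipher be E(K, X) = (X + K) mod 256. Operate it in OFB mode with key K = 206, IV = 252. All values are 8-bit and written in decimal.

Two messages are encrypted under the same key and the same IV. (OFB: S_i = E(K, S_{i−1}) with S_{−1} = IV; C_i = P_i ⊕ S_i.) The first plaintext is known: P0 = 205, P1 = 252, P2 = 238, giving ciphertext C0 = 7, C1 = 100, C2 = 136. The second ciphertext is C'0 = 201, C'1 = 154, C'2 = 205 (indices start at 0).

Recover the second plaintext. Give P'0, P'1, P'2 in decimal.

In OFB with a reused IV, both messages share the same keystream S_i, so C_i ⊕ C'_i = P_i ⊕ P'_i and thus P'_i = P_i ⊕ C_i ⊕ C'_i.
P'0: 205 ⊕ 7 ⊕ 201 = 3.
P'1: 252 ⊕ 100 ⊕ 154 = 2.
P'2: 238 ⊕ 136 ⊕ 205 = 171.

P'0 = 3, P'1 = 2, P'2 = 171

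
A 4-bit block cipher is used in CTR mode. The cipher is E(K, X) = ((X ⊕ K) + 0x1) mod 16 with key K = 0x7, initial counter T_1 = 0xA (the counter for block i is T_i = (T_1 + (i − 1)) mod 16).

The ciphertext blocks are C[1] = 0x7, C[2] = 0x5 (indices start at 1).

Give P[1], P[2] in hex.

CTR decryption: S_i = E(K, T_i) where T_i is the counter for block i; P_i = C_i ⊕ S_i.
P[1]: T = 0xA, S = E(K, T) = 0xE; 0x7 ⊕ 0xE = 0x9.
P[2]: T = 0xB, S = E(K, T) = 0xD; 0x5 ⊕ 0xD = 0x8.

P[1] = 0x9, P[2] = 0x8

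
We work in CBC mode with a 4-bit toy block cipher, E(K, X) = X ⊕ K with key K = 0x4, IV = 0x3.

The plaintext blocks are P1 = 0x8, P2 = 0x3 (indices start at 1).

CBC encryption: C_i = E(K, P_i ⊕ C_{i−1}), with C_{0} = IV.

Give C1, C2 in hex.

C1 = 0xF, C2 = 0x8

C1: P1 ⊕ 0x3 = 0xB; E(K, 0xB) = 0xF.
C2: P2 ⊕ 0xF = 0xC; E(K, 0xC) = 0x8.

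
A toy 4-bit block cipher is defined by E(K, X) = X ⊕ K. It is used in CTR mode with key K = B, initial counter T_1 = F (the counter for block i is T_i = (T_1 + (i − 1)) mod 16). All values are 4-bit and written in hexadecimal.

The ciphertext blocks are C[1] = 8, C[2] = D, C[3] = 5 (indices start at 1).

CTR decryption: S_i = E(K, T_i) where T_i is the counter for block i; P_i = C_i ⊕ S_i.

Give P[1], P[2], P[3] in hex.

P[1]: T = F, S = E(K, T) = 4; 8 ⊕ 4 = C.
P[2]: T = 0, S = E(K, T) = B; D ⊕ B = 6.
P[3]: T = 1, S = E(K, T) = A; 5 ⊕ A = F.

P[1] = C, P[2] = 6, P[3] = F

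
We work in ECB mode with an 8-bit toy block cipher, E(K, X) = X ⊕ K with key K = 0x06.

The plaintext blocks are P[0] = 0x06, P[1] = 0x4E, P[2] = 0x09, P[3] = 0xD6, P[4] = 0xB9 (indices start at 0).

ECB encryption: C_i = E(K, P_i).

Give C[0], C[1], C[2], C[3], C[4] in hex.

C[0] = 0x00, C[1] = 0x48, C[2] = 0x0F, C[3] = 0xD0, C[4] = 0xBF

C[0]: E(K, 0x06) = 0x00.
C[1]: E(K, 0x4E) = 0x48.
C[2]: E(K, 0x09) = 0x0F.
C[3]: E(K, 0xD6) = 0xD0.
C[4]: E(K, 0xB9) = 0xBF.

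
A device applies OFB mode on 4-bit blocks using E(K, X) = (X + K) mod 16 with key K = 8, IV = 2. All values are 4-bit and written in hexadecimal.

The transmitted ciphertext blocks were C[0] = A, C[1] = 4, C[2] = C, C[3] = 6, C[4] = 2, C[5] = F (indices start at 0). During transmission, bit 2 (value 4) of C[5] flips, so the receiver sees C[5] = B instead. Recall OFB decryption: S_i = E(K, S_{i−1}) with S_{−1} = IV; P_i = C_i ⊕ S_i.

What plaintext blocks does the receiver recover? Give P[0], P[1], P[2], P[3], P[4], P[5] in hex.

P[0] = 0, P[1] = 6, P[2] = 6, P[3] = 4, P[4] = 8, P[5] = 9

Only C[5] changed, to B. In OFB, a change in C_i flips the same bit in P_i only; the keystream is unaffected. Decrypting the received ciphertext:
P[0]: S = E(K, 2) = A; A ⊕ A = 0.
P[1]: S = E(K, A) = 2; 4 ⊕ 2 = 6.
P[2]: S = E(K, 2) = A; C ⊕ A = 6.
P[3]: S = E(K, A) = 2; 6 ⊕ 2 = 4.
P[4]: S = E(K, 2) = A; 2 ⊕ A = 8.
P[5]: S = E(K, A) = 2; B ⊕ 2 = 9.
Blocks that differ from the original plaintext: P[5].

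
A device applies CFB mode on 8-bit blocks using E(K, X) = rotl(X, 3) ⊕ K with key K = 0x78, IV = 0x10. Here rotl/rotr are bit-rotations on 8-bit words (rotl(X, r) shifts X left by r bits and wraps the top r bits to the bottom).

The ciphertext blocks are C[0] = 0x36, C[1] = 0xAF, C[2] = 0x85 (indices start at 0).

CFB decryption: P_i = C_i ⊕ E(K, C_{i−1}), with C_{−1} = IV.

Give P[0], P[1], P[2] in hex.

P[0] = 0xCE, P[1] = 0x66, P[2] = 0x80

P[0]: E(K, 0x10) = 0xF8; 0x36 ⊕ 0xF8 = 0xCE.
P[1]: E(K, 0x36) = 0xC9; 0xAF ⊕ 0xC9 = 0x66.
P[2]: E(K, 0xAF) = 0x05; 0x85 ⊕ 0x05 = 0x80.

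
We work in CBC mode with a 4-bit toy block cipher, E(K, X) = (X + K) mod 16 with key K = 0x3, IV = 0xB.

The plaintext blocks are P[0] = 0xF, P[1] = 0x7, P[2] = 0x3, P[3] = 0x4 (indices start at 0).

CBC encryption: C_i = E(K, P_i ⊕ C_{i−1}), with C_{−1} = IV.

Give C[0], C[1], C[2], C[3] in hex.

C[0]: P[0] ⊕ 0xB = 0x4; E(K, 0x4) = 0x7.
C[1]: P[1] ⊕ 0x7 = 0x0; E(K, 0x0) = 0x3.
C[2]: P[2] ⊕ 0x3 = 0x0; E(K, 0x0) = 0x3.
C[3]: P[3] ⊕ 0x3 = 0x7; E(K, 0x7) = 0xA.

C[0] = 0x7, C[1] = 0x3, C[2] = 0x3, C[3] = 0xA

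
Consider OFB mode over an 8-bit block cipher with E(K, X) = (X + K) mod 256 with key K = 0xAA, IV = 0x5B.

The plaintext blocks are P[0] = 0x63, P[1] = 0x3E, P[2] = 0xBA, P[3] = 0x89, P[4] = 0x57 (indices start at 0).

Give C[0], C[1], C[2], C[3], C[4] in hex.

C[0] = 0x66, C[1] = 0x91, C[2] = 0xE3, C[3] = 0x8A, C[4] = 0xFA

OFB encryption: S_i = E(K, S_{i−1}) with S_{−1} = IV; C_i = P_i ⊕ S_i.
C[0]: S = E(K, 0x5B) = 0x05; 0x63 ⊕ 0x05 = 0x66.
C[1]: S = E(K, 0x05) = 0xAF; 0x3E ⊕ 0xAF = 0x91.
C[2]: S = E(K, 0xAF) = 0x59; 0xBA ⊕ 0x59 = 0xE3.
C[3]: S = E(K, 0x59) = 0x03; 0x89 ⊕ 0x03 = 0x8A.
C[4]: S = E(K, 0x03) = 0xAD; 0x57 ⊕ 0xAD = 0xFA.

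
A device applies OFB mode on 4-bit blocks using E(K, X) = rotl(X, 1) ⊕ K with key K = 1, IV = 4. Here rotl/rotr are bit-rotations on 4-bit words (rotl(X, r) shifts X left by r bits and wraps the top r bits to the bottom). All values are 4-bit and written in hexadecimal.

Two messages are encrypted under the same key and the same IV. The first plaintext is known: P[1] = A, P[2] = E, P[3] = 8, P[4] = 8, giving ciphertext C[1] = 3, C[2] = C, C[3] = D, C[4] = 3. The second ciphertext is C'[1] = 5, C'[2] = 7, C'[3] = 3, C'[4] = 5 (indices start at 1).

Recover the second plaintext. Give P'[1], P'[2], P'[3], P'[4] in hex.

P'[1] = C, P'[2] = 5, P'[3] = 6, P'[4] = E

In OFB with a reused IV, both messages share the same keystream S_i, so C_i ⊕ C'_i = P_i ⊕ P'_i and thus P'_i = P_i ⊕ C_i ⊕ C'_i.
P'[1]: A ⊕ 3 ⊕ 5 = C.
P'[2]: E ⊕ C ⊕ 7 = 5.
P'[3]: 8 ⊕ D ⊕ 3 = 6.
P'[4]: 8 ⊕ 3 ⊕ 5 = E.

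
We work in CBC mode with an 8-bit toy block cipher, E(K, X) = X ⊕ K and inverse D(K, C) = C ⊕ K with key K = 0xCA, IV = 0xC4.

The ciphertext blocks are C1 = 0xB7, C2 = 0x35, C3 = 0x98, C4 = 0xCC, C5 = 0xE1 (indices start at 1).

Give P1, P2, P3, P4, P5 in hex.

CBC decryption: P_i = D(K, C_i) ⊕ C_{i−1}, with C_{0} = IV.
P1: D(K, 0xB7) = 0x7D; 0x7D ⊕ 0xC4 = 0xB9.
P2: D(K, 0x35) = 0xFF; 0xFF ⊕ 0xB7 = 0x48.
P3: D(K, 0x98) = 0x52; 0x52 ⊕ 0x35 = 0x67.
P4: D(K, 0xCC) = 0x06; 0x06 ⊕ 0x98 = 0x9E.
P5: D(K, 0xE1) = 0x2B; 0x2B ⊕ 0xCC = 0xE7.

P1 = 0xB9, P2 = 0x48, P3 = 0x67, P4 = 0x9E, P5 = 0xE7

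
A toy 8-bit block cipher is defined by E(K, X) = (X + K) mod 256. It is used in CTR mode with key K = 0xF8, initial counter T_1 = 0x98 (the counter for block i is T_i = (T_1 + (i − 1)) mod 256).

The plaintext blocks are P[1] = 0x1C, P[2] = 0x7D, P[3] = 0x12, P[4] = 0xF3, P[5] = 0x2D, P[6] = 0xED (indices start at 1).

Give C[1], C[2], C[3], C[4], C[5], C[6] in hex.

CTR encryption: S_i = E(K, T_i) where T_i is the counter for block i; C_i = P_i ⊕ S_i.
C[1]: T = 0x98, S = E(K, T) = 0x90; 0x1C ⊕ 0x90 = 0x8C.
C[2]: T = 0x99, S = E(K, T) = 0x91; 0x7D ⊕ 0x91 = 0xEC.
C[3]: T = 0x9A, S = E(K, T) = 0x92; 0x12 ⊕ 0x92 = 0x80.
C[4]: T = 0x9B, S = E(K, T) = 0x93; 0xF3 ⊕ 0x93 = 0x60.
C[5]: T = 0x9C, S = E(K, T) = 0x94; 0x2D ⊕ 0x94 = 0xB9.
C[6]: T = 0x9D, S = E(K, T) = 0x95; 0xED ⊕ 0x95 = 0x78.

C[1] = 0x8C, C[2] = 0xEC, C[3] = 0x80, C[4] = 0x60, C[5] = 0xB9, C[6] = 0x78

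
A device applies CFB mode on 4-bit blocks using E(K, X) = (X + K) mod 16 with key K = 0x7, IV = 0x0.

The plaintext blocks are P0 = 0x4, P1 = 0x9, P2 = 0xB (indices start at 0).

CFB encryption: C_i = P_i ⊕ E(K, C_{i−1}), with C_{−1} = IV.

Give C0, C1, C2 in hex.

C0 = 0x3, C1 = 0x3, C2 = 0x1

C0: E(K, 0x0) = 0x7; 0x4 ⊕ 0x7 = 0x3.
C1: E(K, 0x3) = 0xA; 0x9 ⊕ 0xA = 0x3.
C2: E(K, 0x3) = 0xA; 0xB ⊕ 0xA = 0x1.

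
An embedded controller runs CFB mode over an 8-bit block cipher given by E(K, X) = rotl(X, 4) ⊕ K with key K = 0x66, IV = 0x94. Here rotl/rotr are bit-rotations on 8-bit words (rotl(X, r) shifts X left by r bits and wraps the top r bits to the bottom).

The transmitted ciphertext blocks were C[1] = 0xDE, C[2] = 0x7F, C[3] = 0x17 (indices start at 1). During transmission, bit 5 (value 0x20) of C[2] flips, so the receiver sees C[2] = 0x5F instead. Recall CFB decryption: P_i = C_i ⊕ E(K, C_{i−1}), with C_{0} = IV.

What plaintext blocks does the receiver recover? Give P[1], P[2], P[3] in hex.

Only C[2] changed, to 0x5F. In CFB, a change in C_i flips the same bit in P_i and garbles P_{i+1}. Decrypting the received ciphertext:
P[1]: E(K, 0x94) = 0x2F; 0xDE ⊕ 0x2F = 0xF1.
P[2]: E(K, 0xDE) = 0x8B; 0x5F ⊕ 0x8B = 0xD4.
P[3]: E(K, 0x5F) = 0x93; 0x17 ⊕ 0x93 = 0x84.
Blocks that differ from the original plaintext: P[2], P[3].

P[1] = 0xF1, P[2] = 0xD4, P[3] = 0x84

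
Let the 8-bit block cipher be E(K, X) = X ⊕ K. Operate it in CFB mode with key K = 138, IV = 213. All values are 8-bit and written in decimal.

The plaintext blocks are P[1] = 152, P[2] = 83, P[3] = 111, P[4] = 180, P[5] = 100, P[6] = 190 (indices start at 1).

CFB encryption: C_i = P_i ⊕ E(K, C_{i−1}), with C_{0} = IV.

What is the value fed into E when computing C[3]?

30

C[1]: E(K, 213) = 95; 152 ⊕ 95 = 199.
C[2]: E(K, 199) = 77; 83 ⊕ 77 = 30.
C[3]: E(K, 30) = 148; 111 ⊕ 148 = 251.
So the input to E for block [3] is 30.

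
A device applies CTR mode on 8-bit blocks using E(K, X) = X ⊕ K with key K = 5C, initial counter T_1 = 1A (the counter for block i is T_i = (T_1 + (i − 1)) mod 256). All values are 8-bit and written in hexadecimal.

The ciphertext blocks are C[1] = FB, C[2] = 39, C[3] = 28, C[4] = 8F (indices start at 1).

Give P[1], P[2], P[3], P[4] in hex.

P[1] = BD, P[2] = 7E, P[3] = 68, P[4] = CE

CTR decryption: S_i = E(K, T_i) where T_i is the counter for block i; P_i = C_i ⊕ S_i.
P[1]: T = 1A, S = E(K, T) = 46; FB ⊕ 46 = BD.
P[2]: T = 1B, S = E(K, T) = 47; 39 ⊕ 47 = 7E.
P[3]: T = 1C, S = E(K, T) = 40; 28 ⊕ 40 = 68.
P[4]: T = 1D, S = E(K, T) = 41; 8F ⊕ 41 = CE.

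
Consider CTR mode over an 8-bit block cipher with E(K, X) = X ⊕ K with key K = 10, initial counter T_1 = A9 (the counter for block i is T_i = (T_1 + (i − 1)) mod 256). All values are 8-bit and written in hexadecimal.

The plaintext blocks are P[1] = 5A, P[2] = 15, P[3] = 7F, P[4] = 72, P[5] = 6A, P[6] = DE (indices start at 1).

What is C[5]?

CTR encryption: S_i = E(K, T_i) where T_i is the counter for block i; C_i = P_i ⊕ S_i.
C[1]: T = A9, S = E(K, T) = B9; 5A ⊕ B9 = E3.
C[2]: T = AA, S = E(K, T) = BA; 15 ⊕ BA = AF.
C[3]: T = AB, S = E(K, T) = BB; 7F ⊕ BB = C4.
C[4]: T = AC, S = E(K, T) = BC; 72 ⊕ BC = CE.
C[5]: T = AD, S = E(K, T) = BD; 6A ⊕ BD = D7.

C[5] = D7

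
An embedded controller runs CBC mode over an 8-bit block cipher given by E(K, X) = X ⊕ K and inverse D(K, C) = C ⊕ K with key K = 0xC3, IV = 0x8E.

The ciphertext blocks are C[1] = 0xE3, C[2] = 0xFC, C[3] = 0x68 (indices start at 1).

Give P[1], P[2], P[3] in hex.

P[1] = 0xAE, P[2] = 0xDC, P[3] = 0x57

CBC decryption: P_i = D(K, C_i) ⊕ C_{i−1}, with C_{0} = IV.
P[1]: D(K, 0xE3) = 0x20; 0x20 ⊕ 0x8E = 0xAE.
P[2]: D(K, 0xFC) = 0x3F; 0x3F ⊕ 0xE3 = 0xDC.
P[3]: D(K, 0x68) = 0xAB; 0xAB ⊕ 0xFC = 0x57.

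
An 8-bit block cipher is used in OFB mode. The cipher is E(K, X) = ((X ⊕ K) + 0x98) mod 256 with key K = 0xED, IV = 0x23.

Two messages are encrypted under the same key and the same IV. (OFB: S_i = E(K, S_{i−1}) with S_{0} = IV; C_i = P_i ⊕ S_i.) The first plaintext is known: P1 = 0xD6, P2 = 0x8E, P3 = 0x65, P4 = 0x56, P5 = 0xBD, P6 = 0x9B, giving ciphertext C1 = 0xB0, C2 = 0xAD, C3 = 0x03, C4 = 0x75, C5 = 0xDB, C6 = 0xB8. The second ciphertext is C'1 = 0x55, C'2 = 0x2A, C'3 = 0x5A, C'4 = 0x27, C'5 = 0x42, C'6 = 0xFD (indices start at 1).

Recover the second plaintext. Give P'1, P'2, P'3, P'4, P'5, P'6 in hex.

In OFB with a reused IV, both messages share the same keystream S_i, so C_i ⊕ C'_i = P_i ⊕ P'_i and thus P'_i = P_i ⊕ C_i ⊕ C'_i.
P'1: 0xD6 ⊕ 0xB0 ⊕ 0x55 = 0x33.
P'2: 0x8E ⊕ 0xAD ⊕ 0x2A = 0x09.
P'3: 0x65 ⊕ 0x03 ⊕ 0x5A = 0x3C.
P'4: 0x56 ⊕ 0x75 ⊕ 0x27 = 0x04.
P'5: 0xBD ⊕ 0xDB ⊕ 0x42 = 0x24.
P'6: 0x9B ⊕ 0xB8 ⊕ 0xFD = 0xDE.

P'1 = 0x33, P'2 = 0x09, P'3 = 0x3C, P'4 = 0x04, P'5 = 0x24, P'6 = 0xDE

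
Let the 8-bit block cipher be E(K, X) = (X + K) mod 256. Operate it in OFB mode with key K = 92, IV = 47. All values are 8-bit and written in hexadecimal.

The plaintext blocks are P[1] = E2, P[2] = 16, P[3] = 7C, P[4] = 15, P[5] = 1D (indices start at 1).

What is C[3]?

C[3] = 81

OFB encryption: S_i = E(K, S_{i−1}) with S_{0} = IV; C_i = P_i ⊕ S_i.
C[1]: S = E(K, 47) = D9; E2 ⊕ D9 = 3B.
C[2]: S = E(K, D9) = 6B; 16 ⊕ 6B = 7D.
C[3]: S = E(K, 6B) = FD; 7C ⊕ FD = 81.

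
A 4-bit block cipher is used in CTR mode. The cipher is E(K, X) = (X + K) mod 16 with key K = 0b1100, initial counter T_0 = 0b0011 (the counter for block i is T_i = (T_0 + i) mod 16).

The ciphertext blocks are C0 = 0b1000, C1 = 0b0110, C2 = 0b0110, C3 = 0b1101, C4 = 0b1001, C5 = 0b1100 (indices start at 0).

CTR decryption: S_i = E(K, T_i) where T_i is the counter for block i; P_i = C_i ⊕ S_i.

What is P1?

P1: T = 0b0100, S = E(K, T) = 0b0000; 0b0110 ⊕ 0b0000 = 0b0110.

P1 = 0b0110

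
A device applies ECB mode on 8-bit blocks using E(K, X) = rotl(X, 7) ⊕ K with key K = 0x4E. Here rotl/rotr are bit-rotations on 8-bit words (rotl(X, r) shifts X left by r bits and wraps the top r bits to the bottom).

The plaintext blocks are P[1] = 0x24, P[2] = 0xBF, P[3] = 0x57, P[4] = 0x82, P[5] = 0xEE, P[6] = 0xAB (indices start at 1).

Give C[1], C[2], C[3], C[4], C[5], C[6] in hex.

ECB encryption: C_i = E(K, P_i).
C[1]: E(K, 0x24) = 0x5C.
C[2]: E(K, 0xBF) = 0x91.
C[3]: E(K, 0x57) = 0xE5.
C[4]: E(K, 0x82) = 0x0F.
C[5]: E(K, 0xEE) = 0x39.
C[6]: E(K, 0xAB) = 0x9B.

C[1] = 0x5C, C[2] = 0x91, C[3] = 0xE5, C[4] = 0x0F, C[5] = 0x39, C[6] = 0x9B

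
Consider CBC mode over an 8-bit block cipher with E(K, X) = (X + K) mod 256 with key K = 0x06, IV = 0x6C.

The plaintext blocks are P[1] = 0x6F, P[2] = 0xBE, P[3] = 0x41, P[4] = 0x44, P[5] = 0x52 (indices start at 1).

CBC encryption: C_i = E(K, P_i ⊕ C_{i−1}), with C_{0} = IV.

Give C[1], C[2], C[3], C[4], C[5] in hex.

C[1] = 0x09, C[2] = 0xBD, C[3] = 0x02, C[4] = 0x4C, C[5] = 0x24

C[1]: P[1] ⊕ 0x6C = 0x03; E(K, 0x03) = 0x09.
C[2]: P[2] ⊕ 0x09 = 0xB7; E(K, 0xB7) = 0xBD.
C[3]: P[3] ⊕ 0xBD = 0xFC; E(K, 0xFC) = 0x02.
C[4]: P[4] ⊕ 0x02 = 0x46; E(K, 0x46) = 0x4C.
C[5]: P[5] ⊕ 0x4C = 0x1E; E(K, 0x1E) = 0x24.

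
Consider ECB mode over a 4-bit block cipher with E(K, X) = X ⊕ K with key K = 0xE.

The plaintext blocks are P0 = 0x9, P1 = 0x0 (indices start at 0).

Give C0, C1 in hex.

ECB encryption: C_i = E(K, P_i).
C0: E(K, 0x9) = 0x7.
C1: E(K, 0x0) = 0xE.

C0 = 0x7, C1 = 0xE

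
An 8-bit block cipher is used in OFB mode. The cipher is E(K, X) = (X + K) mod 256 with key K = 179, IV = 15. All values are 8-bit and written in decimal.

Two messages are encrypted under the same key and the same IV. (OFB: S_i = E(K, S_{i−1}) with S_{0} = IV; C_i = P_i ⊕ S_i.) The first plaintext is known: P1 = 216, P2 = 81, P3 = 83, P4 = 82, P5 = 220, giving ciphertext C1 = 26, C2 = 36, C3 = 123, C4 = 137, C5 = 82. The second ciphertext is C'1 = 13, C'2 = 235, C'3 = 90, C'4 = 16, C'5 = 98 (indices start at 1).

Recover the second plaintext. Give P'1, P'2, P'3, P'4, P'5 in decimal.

In OFB with a reused IV, both messages share the same keystream S_i, so C_i ⊕ C'_i = P_i ⊕ P'_i and thus P'_i = P_i ⊕ C_i ⊕ C'_i.
P'1: 216 ⊕ 26 ⊕ 13 = 207.
P'2: 81 ⊕ 36 ⊕ 235 = 158.
P'3: 83 ⊕ 123 ⊕ 90 = 114.
P'4: 82 ⊕ 137 ⊕ 16 = 203.
P'5: 220 ⊕ 82 ⊕ 98 = 236.

P'1 = 207, P'2 = 158, P'3 = 114, P'4 = 203, P'5 = 236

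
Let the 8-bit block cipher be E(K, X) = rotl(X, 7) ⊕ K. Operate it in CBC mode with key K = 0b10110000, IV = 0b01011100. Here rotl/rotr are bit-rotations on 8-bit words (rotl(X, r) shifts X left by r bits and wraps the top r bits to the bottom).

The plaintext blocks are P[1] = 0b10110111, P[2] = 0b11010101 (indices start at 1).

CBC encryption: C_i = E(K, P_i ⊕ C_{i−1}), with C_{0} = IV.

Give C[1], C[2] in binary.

C[1] = 0b01000101, C[2] = 0b11111000

C[1]: P[1] ⊕ 0b01011100 = 0b11101011; E(K, 0b11101011) = 0b01000101.
C[2]: P[2] ⊕ 0b01000101 = 0b10010000; E(K, 0b10010000) = 0b11111000.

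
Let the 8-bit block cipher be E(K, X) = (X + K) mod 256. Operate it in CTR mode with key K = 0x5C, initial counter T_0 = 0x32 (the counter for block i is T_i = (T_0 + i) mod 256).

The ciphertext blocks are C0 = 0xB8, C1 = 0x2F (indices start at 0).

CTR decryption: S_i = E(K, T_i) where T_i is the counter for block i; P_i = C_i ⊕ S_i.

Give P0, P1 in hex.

P0: T = 0x32, S = E(K, T) = 0x8E; 0xB8 ⊕ 0x8E = 0x36.
P1: T = 0x33, S = E(K, T) = 0x8F; 0x2F ⊕ 0x8F = 0xA0.

P0 = 0x36, P1 = 0xA0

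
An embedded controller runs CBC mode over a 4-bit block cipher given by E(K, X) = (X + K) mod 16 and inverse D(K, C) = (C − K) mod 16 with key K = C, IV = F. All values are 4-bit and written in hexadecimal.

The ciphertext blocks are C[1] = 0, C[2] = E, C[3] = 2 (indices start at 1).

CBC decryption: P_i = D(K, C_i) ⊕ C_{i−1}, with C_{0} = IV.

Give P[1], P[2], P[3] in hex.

P[1]: D(K, 0) = 4; 4 ⊕ F = B.
P[2]: D(K, E) = 2; 2 ⊕ 0 = 2.
P[3]: D(K, 2) = 6; 6 ⊕ E = 8.

P[1] = B, P[2] = 2, P[3] = 8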